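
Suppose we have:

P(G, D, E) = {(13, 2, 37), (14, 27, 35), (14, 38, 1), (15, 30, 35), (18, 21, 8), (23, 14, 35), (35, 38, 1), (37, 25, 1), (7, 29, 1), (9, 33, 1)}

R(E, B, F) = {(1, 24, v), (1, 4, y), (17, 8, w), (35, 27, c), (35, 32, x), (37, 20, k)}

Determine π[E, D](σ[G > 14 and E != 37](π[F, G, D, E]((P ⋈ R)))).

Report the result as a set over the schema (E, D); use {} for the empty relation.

{(1, 25), (1, 38), (35, 14), (35, 30)}

Natural join on E: {(13, 2, 37, 20, k), (14, 27, 35, 27, c), (14, 27, 35, 32, x), (14, 38, 1, 24, v), (14, 38, 1, 4, y), (15, 30, 35, 27, c), (15, 30, 35, 32, x), (23, 14, 35, 27, c), (23, 14, 35, 32, x), (35, 38, 1, 24, v), (35, 38, 1, 4, y), (37, 25, 1, 24, v), (37, 25, 1, 4, y), (7, 29, 1, 24, v), (7, 29, 1, 4, y), (9, 33, 1, 24, v), (9, 33, 1, 4, y)}
π_{F, G, D, E} gives {(c, 14, 27, 35), (c, 15, 30, 35), (c, 23, 14, 35), (k, 13, 2, 37), (v, 14, 38, 1), (v, 35, 38, 1), (v, 37, 25, 1), (v, 7, 29, 1), (v, 9, 33, 1), (x, 14, 27, 35), (x, 15, 30, 35), (x, 23, 14, 35), (y, 14, 38, 1), (y, 35, 38, 1), (y, 37, 25, 1), (y, 7, 29, 1), (y, 9, 33, 1)}.
Filtering on G > 14 and E != 37 leaves {(c, 15, 30, 35), (c, 23, 14, 35), (v, 35, 38, 1), (v, 37, 25, 1), (x, 15, 30, 35), (x, 23, 14, 35), (y, 35, 38, 1), (y, 37, 25, 1)}.
π_{E, D} gives {(1, 25), (1, 38), (35, 14), (35, 30)} (4 duplicate(s) eliminated).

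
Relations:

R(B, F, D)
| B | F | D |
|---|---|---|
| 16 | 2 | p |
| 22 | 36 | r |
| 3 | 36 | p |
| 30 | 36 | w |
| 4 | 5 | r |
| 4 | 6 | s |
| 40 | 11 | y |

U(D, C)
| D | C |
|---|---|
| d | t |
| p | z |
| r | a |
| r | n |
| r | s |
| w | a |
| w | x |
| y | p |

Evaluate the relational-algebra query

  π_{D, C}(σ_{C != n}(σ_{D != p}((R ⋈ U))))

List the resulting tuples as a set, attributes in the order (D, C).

Natural join on D: {(16, 2, p, z), (22, 36, r, a), (22, 36, r, n), (22, 36, r, s), (3, 36, p, z), (30, 36, w, a), (30, 36, w, x), (4, 5, r, a), (4, 5, r, n), (4, 5, r, s), (40, 11, y, p)}
σ[D != p]: keep tuples satisfying D != p → {(22, 36, r, a), (22, 36, r, n), (22, 36, r, s), (30, 36, w, a), (30, 36, w, x), (4, 5, r, a), (4, 5, r, n), (4, 5, r, s), (40, 11, y, p)}
σ[C != n]: keep tuples satisfying C != n → {(22, 36, r, a), (22, 36, r, s), (30, 36, w, a), (30, 36, w, x), (4, 5, r, a), (4, 5, r, s), (40, 11, y, p)}
π_{D, C} gives {(r, a), (r, s), (w, a), (w, x), (y, p)} (2 duplicate(s) eliminated).

{(r, a), (r, s), (w, a), (w, x), (y, p)}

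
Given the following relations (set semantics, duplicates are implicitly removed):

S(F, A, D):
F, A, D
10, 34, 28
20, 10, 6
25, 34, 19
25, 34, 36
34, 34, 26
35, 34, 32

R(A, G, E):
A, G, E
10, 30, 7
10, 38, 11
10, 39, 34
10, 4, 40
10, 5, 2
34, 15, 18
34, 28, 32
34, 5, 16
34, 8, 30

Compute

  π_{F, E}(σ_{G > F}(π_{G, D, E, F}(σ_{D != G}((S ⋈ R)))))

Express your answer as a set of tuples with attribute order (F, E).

{(10, 18), (20, 11), (20, 34), (20, 7), (25, 32)}

S ⋈ R (natural join on A): {(10, 34, 28, 15, 18), (10, 34, 28, 28, 32), (10, 34, 28, 5, 16), (10, 34, 28, 8, 30), (20, 10, 6, 30, 7), (20, 10, 6, 38, 11), (20, 10, 6, 39, 34), (20, 10, 6, 4, 40), (20, 10, 6, 5, 2), (25, 34, 19, 15, 18), (25, 34, 19, 28, 32), (25, 34, 19, 5, 16), (25, 34, 19, 8, 30), (25, 34, 36, 15, 18), (25, 34, 36, 28, 32), (25, 34, 36, 5, 16), (25, 34, 36, 8, 30), (34, 34, 26, 15, 18), (34, 34, 26, 28, 32), (34, 34, 26, 5, 16), (34, 34, 26, 8, 30), (35, 34, 32, 15, 18), (35, 34, 32, 28, 32), (35, 34, 32, 5, 16), (35, 34, 32, 8, 30)}
Filtering on D != G leaves {(10, 34, 28, 15, 18), (10, 34, 28, 5, 16), (10, 34, 28, 8, 30), (20, 10, 6, 30, 7), (20, 10, 6, 38, 11), (20, 10, 6, 39, 34), (20, 10, 6, 4, 40), (20, 10, 6, 5, 2), (25, 34, 19, 15, 18), (25, 34, 19, 28, 32), (25, 34, 19, 5, 16), (25, 34, 19, 8, 30), (25, 34, 36, 15, 18), (25, 34, 36, 28, 32), (25, 34, 36, 5, 16), (25, 34, 36, 8, 30), (34, 34, 26, 15, 18), (34, 34, 26, 28, 32), (34, 34, 26, 5, 16), (34, 34, 26, 8, 30), (35, 34, 32, 15, 18), (35, 34, 32, 28, 32), (35, 34, 32, 5, 16), (35, 34, 32, 8, 30)}.
π[G, D, E, F]: project onto (G, D, E, F) → {(15, 19, 18, 25), (15, 26, 18, 34), (15, 28, 18, 10), (15, 32, 18, 35), (15, 36, 18, 25), (28, 19, 32, 25), (28, 26, 32, 34), (28, 32, 32, 35), (28, 36, 32, 25), (30, 6, 7, 20), (38, 6, 11, 20), (39, 6, 34, 20), (4, 6, 40, 20), (5, 19, 16, 25), (5, 26, 16, 34), (5, 28, 16, 10), (5, 32, 16, 35), (5, 36, 16, 25), (5, 6, 2, 20), (8, 19, 30, 25), (8, 26, 30, 34), (8, 28, 30, 10), (8, 32, 30, 35), (8, 36, 30, 25)}
Filtering on G > F leaves {(15, 28, 18, 10), (28, 19, 32, 25), (28, 36, 32, 25), (30, 6, 7, 20), (38, 6, 11, 20), (39, 6, 34, 20)}.
π[F, E]: project onto (F, E) (1 duplicate(s) eliminated) → {(10, 18), (20, 11), (20, 34), (20, 7), (25, 32)}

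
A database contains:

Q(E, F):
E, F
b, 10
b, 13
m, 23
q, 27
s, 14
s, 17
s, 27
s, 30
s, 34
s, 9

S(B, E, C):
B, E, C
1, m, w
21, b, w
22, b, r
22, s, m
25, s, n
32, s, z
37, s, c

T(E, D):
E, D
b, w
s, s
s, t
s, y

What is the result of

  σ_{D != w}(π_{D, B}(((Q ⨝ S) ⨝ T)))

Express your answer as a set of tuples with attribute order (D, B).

{(s, 22), (s, 25), (s, 32), (s, 37), (t, 22), (t, 25), (t, 32), (t, 37), (y, 22), (y, 25), (y, 32), (y, 37)}

Natural join on E: {(b, 10, 21, w), (b, 10, 22, r), (b, 13, 21, w), (b, 13, 22, r), (m, 23, 1, w), (s, 14, 22, m), (s, 14, 25, n), (s, 14, 32, z), (s, 14, 37, c), (s, 17, 22, m), (s, 17, 25, n), (s, 17, 32, z), (s, 17, 37, c), (s, 27, 22, m), (s, 27, 25, n), (s, 27, 32, z), (s, 27, 37, c), (s, 30, 22, m), (s, 30, 25, n), (s, 30, 32, z), (s, 30, 37, c), (s, 34, 22, m), (s, 34, 25, n), (s, 34, 32, z), (s, 34, 37, c), (s, 9, 22, m), (s, 9, 25, n), (s, 9, 32, z), (s, 9, 37, c)}
Natural join on E: {(b, 10, 21, w, w), (b, 10, 22, r, w), (b, 13, 21, w, w), (b, 13, 22, r, w), (s, 14, 22, m, s), (s, 14, 22, m, t), (s, 14, 22, m, y), (s, 14, 25, n, s), (s, 14, 25, n, t), (s, 14, 25, n, y), (s, 14, 32, z, s), (s, 14, 32, z, t), (s, 14, 32, z, y), (s, 14, 37, c, s), (s, 14, 37, c, t), (s, 14, 37, c, y), (s, 17, 22, m, s), (s, 17, 22, m, t), (s, 17, 22, m, y), (s, 17, 25, n, s), (s, 17, 25, n, t), (s, 17, 25, n, y), (s, 17, 32, z, s), (s, 17, 32, z, t), (s, 17, 32, z, y), (s, 17, 37, c, s), (s, 17, 37, c, t), (s, 17, 37, c, y), (s, 27, 22, m, s), (s, 27, 22, m, t), (s, 27, 22, m, y), (s, 27, 25, n, s), (s, 27, 25, n, t), (s, 27, 25, n, y), (s, 27, 32, z, s), (s, 27, 32, z, t), (s, 27, 32, z, y), (s, 27, 37, c, s), (s, 27, 37, c, t), (s, 27, 37, c, y), (s, 30, 22, m, s), (s, 30, 22, m, t), (s, 30, 22, m, y), (s, 30, 25, n, s), (s, 30, 25, n, t), (s, 30, 25, n, y), (s, 30, 32, z, s), (s, 30, 32, z, t), (s, 30, 32, z, y), (s, 30, 37, c, s), (s, 30, 37, c, t), (s, 30, 37, c, y), (s, 34, 22, m, s), (s, 34, 22, m, t), (s, 34, 22, m, y), (s, 34, 25, n, s), (s, 34, 25, n, t), (s, 34, 25, n, y), (s, 34, 32, z, s), (s, 34, 32, z, t), (s, 34, 32, z, y), (s, 34, 37, c, s), (s, 34, 37, c, t), (s, 34, 37, c, y), (s, 9, 22, m, s), (s, 9, 22, m, t), (s, 9, 22, m, y), (s, 9, 25, n, s), (s, 9, 25, n, t), (s, 9, 25, n, y), (s, 9, 32, z, s), (s, 9, 32, z, t), (s, 9, 32, z, y), (s, 9, 37, c, s), (s, 9, 37, c, t), (s, 9, 37, c, y)}
π_{D, B} gives {(s, 22), (s, 25), (s, 32), (s, 37), (t, 22), (t, 25), (t, 32), (t, 37), (w, 21), (w, 22), (y, 22), (y, 25), (y, 32), (y, 37)} (62 duplicate(s) eliminated).
Selection D != w: {(s, 22), (s, 25), (s, 32), (s, 37), (t, 22), (t, 25), (t, 32), (t, 37), (y, 22), (y, 25), (y, 32), (y, 37)}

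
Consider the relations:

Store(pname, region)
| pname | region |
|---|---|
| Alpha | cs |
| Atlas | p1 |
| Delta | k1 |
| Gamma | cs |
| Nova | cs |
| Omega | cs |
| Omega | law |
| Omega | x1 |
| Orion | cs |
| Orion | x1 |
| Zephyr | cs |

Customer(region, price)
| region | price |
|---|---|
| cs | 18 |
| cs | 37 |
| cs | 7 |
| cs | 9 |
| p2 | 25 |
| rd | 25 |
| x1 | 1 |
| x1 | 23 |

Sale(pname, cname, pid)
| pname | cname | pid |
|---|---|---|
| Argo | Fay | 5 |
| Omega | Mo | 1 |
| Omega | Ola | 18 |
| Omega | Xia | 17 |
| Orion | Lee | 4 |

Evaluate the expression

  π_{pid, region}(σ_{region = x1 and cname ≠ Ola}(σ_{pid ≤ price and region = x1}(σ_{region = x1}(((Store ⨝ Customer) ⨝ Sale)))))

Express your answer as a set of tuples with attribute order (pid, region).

Joining Store and Customer on region yields {(Alpha, cs, 18), (Alpha, cs, 37), (Alpha, cs, 7), (Alpha, cs, 9), (Gamma, cs, 18), (Gamma, cs, 37), (Gamma, cs, 7), (Gamma, cs, 9), (Nova, cs, 18), (Nova, cs, 37), (Nova, cs, 7), (Nova, cs, 9), (Omega, cs, 18), (Omega, cs, 37), (Omega, cs, 7), (Omega, cs, 9), (Omega, x1, 1), (Omega, x1, 23), (Orion, cs, 18), (Orion, cs, 37), (Orion, cs, 7), (Orion, cs, 9), (Orion, x1, 1), (Orion, x1, 23), (Zephyr, cs, 18), (Zephyr, cs, 37), (Zephyr, cs, 7), (Zephyr, cs, 9)}.
Joining (Store ⨝ Customer) and Sale on pname yields {(Omega, cs, 18, Mo, 1), (Omega, cs, 18, Ola, 18), (Omega, cs, 18, Xia, 17), (Omega, cs, 37, Mo, 1), (Omega, cs, 37, Ola, 18), (Omega, cs, 37, Xia, 17), (Omega, cs, 7, Mo, 1), (Omega, cs, 7, Ola, 18), (Omega, cs, 7, Xia, 17), (Omega, cs, 9, Mo, 1), (Omega, cs, 9, Ola, 18), (Omega, cs, 9, Xia, 17), (Omega, x1, 1, Mo, 1), (Omega, x1, 1, Ola, 18), (Omega, x1, 1, Xia, 17), (Omega, x1, 23, Mo, 1), (Omega, x1, 23, Ola, 18), (Omega, x1, 23, Xia, 17), (Orion, cs, 18, Lee, 4), (Orion, cs, 37, Lee, 4), (Orion, cs, 7, Lee, 4), (Orion, cs, 9, Lee, 4), (Orion, x1, 1, Lee, 4), (Orion, x1, 23, Lee, 4)}.
σ[region = x1]: keep tuples satisfying region = x1 → {(Omega, x1, 1, Mo, 1), (Omega, x1, 1, Ola, 18), (Omega, x1, 1, Xia, 17), (Omega, x1, 23, Mo, 1), (Omega, x1, 23, Ola, 18), (Omega, x1, 23, Xia, 17), (Orion, x1, 1, Lee, 4), (Orion, x1, 23, Lee, 4)}
σ[pid ≤ price and region = x1]: keep tuples satisfying pid ≤ price and region = x1 → {(Omega, x1, 1, Mo, 1), (Omega, x1, 23, Mo, 1), (Omega, x1, 23, Ola, 18), (Omega, x1, 23, Xia, 17), (Orion, x1, 23, Lee, 4)}
σ[region = x1 and cname ≠ Ola]: keep tuples satisfying region = x1 and cname ≠ Ola → {(Omega, x1, 1, Mo, 1), (Omega, x1, 23, Mo, 1), (Omega, x1, 23, Xia, 17), (Orion, x1, 23, Lee, 4)}
Keep only column(s) pid, region (1 duplicate(s) eliminated): {(1, x1), (17, x1), (4, x1)}

{(1, x1), (17, x1), (4, x1)}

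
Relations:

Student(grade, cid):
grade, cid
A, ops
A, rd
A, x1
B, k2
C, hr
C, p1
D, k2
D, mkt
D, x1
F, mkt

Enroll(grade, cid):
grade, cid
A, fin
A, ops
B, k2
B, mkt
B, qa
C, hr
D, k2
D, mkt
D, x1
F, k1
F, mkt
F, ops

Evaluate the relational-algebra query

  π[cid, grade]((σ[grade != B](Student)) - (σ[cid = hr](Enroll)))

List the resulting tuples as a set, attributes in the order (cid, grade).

{(k2, D), (mkt, D), (mkt, F), (ops, A), (p1, C), (rd, A), (x1, A), (x1, D)}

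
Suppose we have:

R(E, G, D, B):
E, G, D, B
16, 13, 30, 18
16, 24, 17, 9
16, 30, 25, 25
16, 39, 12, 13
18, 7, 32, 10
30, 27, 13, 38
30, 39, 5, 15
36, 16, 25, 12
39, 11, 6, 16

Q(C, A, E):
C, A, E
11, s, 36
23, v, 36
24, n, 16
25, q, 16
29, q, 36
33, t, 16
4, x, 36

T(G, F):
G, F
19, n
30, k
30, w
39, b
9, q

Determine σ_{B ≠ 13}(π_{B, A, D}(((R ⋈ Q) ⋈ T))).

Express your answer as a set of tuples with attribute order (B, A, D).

{(25, n, 25), (25, q, 25), (25, t, 25)}

R ⋈ Q (natural join on E): {(16, 13, 30, 18, 24, n), (16, 13, 30, 18, 25, q), (16, 13, 30, 18, 33, t), (16, 24, 17, 9, 24, n), (16, 24, 17, 9, 25, q), (16, 24, 17, 9, 33, t), (16, 30, 25, 25, 24, n), (16, 30, 25, 25, 25, q), (16, 30, 25, 25, 33, t), (16, 39, 12, 13, 24, n), (16, 39, 12, 13, 25, q), (16, 39, 12, 13, 33, t), (36, 16, 25, 12, 11, s), (36, 16, 25, 12, 23, v), (36, 16, 25, 12, 29, q), (36, 16, 25, 12, 4, x)}
(R ⋈ Q) ⋈ T (natural join on G): {(16, 30, 25, 25, 24, n, k), (16, 30, 25, 25, 24, n, w), (16, 30, 25, 25, 25, q, k), (16, 30, 25, 25, 25, q, w), (16, 30, 25, 25, 33, t, k), (16, 30, 25, 25, 33, t, w), (16, 39, 12, 13, 24, n, b), (16, 39, 12, 13, 25, q, b), (16, 39, 12, 13, 33, t, b)}
Keep only column(s) B, A, D (3 duplicate(s) eliminated): {(13, n, 12), (13, q, 12), (13, t, 12), (25, n, 25), (25, q, 25), (25, t, 25)}
Apply σ_{B ≠ 13}; surviving tuples: {(25, n, 25), (25, q, 25), (25, t, 25)}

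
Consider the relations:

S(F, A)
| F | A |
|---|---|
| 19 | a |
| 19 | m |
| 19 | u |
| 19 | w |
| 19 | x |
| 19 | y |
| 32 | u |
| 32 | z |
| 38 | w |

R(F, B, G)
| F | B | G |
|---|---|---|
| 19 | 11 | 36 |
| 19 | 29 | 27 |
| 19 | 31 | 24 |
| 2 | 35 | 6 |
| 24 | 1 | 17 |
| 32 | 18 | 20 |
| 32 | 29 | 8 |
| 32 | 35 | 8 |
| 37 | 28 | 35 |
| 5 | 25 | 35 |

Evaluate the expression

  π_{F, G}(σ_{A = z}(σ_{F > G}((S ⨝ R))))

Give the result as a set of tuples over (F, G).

{(32, 20), (32, 8)}

Joining S and R on F yields {(19, a, 11, 36), (19, a, 29, 27), (19, a, 31, 24), (19, m, 11, 36), (19, m, 29, 27), (19, m, 31, 24), (19, u, 11, 36), (19, u, 29, 27), (19, u, 31, 24), (19, w, 11, 36), (19, w, 29, 27), (19, w, 31, 24), (19, x, 11, 36), (19, x, 29, 27), (19, x, 31, 24), (19, y, 11, 36), (19, y, 29, 27), (19, y, 31, 24), (32, u, 18, 20), (32, u, 29, 8), (32, u, 35, 8), (32, z, 18, 20), (32, z, 29, 8), (32, z, 35, 8)}.
σ[F > G]: keep tuples satisfying F > G → {(32, u, 18, 20), (32, u, 29, 8), (32, u, 35, 8), (32, z, 18, 20), (32, z, 29, 8), (32, z, 35, 8)}
σ[A = z]: keep tuples satisfying A = z → {(32, z, 18, 20), (32, z, 29, 8), (32, z, 35, 8)}
Keep only column(s) F, G (1 duplicate(s) eliminated): {(32, 20), (32, 8)}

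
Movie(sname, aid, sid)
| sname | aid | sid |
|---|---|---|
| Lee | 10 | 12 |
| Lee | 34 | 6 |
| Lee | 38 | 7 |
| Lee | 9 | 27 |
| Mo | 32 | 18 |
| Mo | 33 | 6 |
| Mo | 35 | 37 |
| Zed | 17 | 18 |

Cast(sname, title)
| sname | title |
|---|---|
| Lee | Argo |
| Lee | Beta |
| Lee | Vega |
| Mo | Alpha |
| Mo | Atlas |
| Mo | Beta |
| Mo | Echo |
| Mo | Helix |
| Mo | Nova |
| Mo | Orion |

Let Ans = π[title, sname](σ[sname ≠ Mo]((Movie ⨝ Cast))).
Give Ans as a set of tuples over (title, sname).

Joining Movie and Cast on sname yields {(Lee, 10, 12, Argo), (Lee, 10, 12, Beta), (Lee, 10, 12, Vega), (Lee, 34, 6, Argo), (Lee, 34, 6, Beta), (Lee, 34, 6, Vega), (Lee, 38, 7, Argo), (Lee, 38, 7, Beta), (Lee, 38, 7, Vega), (Lee, 9, 27, Argo), (Lee, 9, 27, Beta), (Lee, 9, 27, Vega), (Mo, 32, 18, Alpha), (Mo, 32, 18, Atlas), (Mo, 32, 18, Beta), (Mo, 32, 18, Echo), (Mo, 32, 18, Helix), (Mo, 32, 18, Nova), (Mo, 32, 18, Orion), (Mo, 33, 6, Alpha), (Mo, 33, 6, Atlas), (Mo, 33, 6, Beta), (Mo, 33, 6, Echo), (Mo, 33, 6, Helix), (Mo, 33, 6, Nova), (Mo, 33, 6, Orion), (Mo, 35, 37, Alpha), (Mo, 35, 37, Atlas), (Mo, 35, 37, Beta), (Mo, 35, 37, Echo), (Mo, 35, 37, Helix), (Mo, 35, 37, Nova), (Mo, 35, 37, Orion)}.
σ[sname ≠ Mo]: keep tuples satisfying sname ≠ Mo → {(Lee, 10, 12, Argo), (Lee, 10, 12, Beta), (Lee, 10, 12, Vega), (Lee, 34, 6, Argo), (Lee, 34, 6, Beta), (Lee, 34, 6, Vega), (Lee, 38, 7, Argo), (Lee, 38, 7, Beta), (Lee, 38, 7, Vega), (Lee, 9, 27, Argo), (Lee, 9, 27, Beta), (Lee, 9, 27, Vega)}
Keep only column(s) title, sname (9 duplicate(s) eliminated): {(Argo, Lee), (Beta, Lee), (Vega, Lee)}

{(Argo, Lee), (Beta, Lee), (Vega, Lee)}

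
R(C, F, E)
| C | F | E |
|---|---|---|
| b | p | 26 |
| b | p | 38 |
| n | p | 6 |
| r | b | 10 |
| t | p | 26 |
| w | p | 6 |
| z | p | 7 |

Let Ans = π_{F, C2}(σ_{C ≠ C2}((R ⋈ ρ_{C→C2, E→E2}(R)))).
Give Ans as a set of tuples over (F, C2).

{(p, b), (p, n), (p, t), (p, w), (p, z)}

ρ[C→C2, E→E2]: schema becomes (C2, F, E2); tuples unchanged.
R ⋈ ρ_{C→C2, E→E2}(R) (natural join on F): {(b, p, 26, b, 26), (b, p, 26, b, 38), (b, p, 26, n, 6), (b, p, 26, t, 26), (b, p, 26, w, 6), (b, p, 26, z, 7), (b, p, 38, b, 26), (b, p, 38, b, 38), (b, p, 38, n, 6), (b, p, 38, t, 26), (b, p, 38, w, 6), (b, p, 38, z, 7), (n, p, 6, b, 26), (n, p, 6, b, 38), (n, p, 6, n, 6), (n, p, 6, t, 26), (n, p, 6, w, 6), (n, p, 6, z, 7), (r, b, 10, r, 10), (t, p, 26, b, 26), (t, p, 26, b, 38), (t, p, 26, n, 6), (t, p, 26, t, 26), (t, p, 26, w, 6), (t, p, 26, z, 7), (w, p, 6, b, 26), (w, p, 6, b, 38), (w, p, 6, n, 6), (w, p, 6, t, 26), (w, p, 6, w, 6), (w, p, 6, z, 7), (z, p, 7, b, 26), (z, p, 7, b, 38), (z, p, 7, n, 6), (z, p, 7, t, 26), (z, p, 7, w, 6), (z, p, 7, z, 7)}
Apply σ_{C ≠ C2}; surviving tuples: {(b, p, 26, n, 6), (b, p, 26, t, 26), (b, p, 26, w, 6), (b, p, 26, z, 7), (b, p, 38, n, 6), (b, p, 38, t, 26), (b, p, 38, w, 6), (b, p, 38, z, 7), (n, p, 6, b, 26), (n, p, 6, b, 38), (n, p, 6, t, 26), (n, p, 6, w, 6), (n, p, 6, z, 7), (t, p, 26, b, 26), (t, p, 26, b, 38), (t, p, 26, n, 6), (t, p, 26, w, 6), (t, p, 26, z, 7), (w, p, 6, b, 26), (w, p, 6, b, 38), (w, p, 6, n, 6), (w, p, 6, t, 26), (w, p, 6, z, 7), (z, p, 7, b, 26), (z, p, 7, b, 38), (z, p, 7, n, 6), (z, p, 7, t, 26), (z, p, 7, w, 6)}
π_{F, C2} gives {(p, b), (p, n), (p, t), (p, w), (p, z)} (23 duplicate(s) eliminated).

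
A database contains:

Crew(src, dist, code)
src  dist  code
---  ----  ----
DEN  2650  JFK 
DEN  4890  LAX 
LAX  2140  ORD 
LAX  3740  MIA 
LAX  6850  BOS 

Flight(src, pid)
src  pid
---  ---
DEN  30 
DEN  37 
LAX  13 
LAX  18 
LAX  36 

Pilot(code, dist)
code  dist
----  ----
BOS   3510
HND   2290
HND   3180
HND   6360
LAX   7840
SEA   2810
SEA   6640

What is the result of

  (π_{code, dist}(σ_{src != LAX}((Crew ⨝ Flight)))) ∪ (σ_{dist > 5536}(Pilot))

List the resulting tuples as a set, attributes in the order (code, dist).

{(HND, 6360), (JFK, 2650), (LAX, 4890), (LAX, 7840), (SEA, 6640)}

Joining Crew and Flight on src yields {(DEN, 2650, JFK, 30), (DEN, 2650, JFK, 37), (DEN, 4890, LAX, 30), (DEN, 4890, LAX, 37), (LAX, 2140, ORD, 13), (LAX, 2140, ORD, 18), (LAX, 2140, ORD, 36), (LAX, 3740, MIA, 13), (LAX, 3740, MIA, 18), (LAX, 3740, MIA, 36), (LAX, 6850, BOS, 13), (LAX, 6850, BOS, 18), (LAX, 6850, BOS, 36)}.
Apply σ_{src != LAX}; surviving tuples: {(DEN, 2650, JFK, 30), (DEN, 2650, JFK, 37), (DEN, 4890, LAX, 30), (DEN, 4890, LAX, 37)}
Projecting to code, dist (2 duplicate(s) eliminated): {(JFK, 2650), (LAX, 4890)}
Apply σ_{dist > 5536}; surviving tuples: {(HND, 6360), (LAX, 7840), (SEA, 6640)}
Set union of the two operands is {(HND, 6360), (JFK, 2650), (LAX, 4890), (LAX, 7840), (SEA, 6640)}.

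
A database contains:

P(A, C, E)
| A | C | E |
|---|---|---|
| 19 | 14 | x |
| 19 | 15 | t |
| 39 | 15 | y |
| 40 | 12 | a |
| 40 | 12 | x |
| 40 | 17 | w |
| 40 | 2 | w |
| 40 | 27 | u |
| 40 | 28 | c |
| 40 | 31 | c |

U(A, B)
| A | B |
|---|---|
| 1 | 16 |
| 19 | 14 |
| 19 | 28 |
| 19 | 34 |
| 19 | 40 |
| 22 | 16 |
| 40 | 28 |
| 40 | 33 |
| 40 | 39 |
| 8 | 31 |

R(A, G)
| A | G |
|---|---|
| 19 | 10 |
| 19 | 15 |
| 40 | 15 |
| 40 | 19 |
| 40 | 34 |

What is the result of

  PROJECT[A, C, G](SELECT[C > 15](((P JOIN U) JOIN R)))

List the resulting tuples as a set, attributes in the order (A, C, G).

Joining P and U on A yields {(19, 14, x, 14), (19, 14, x, 28), (19, 14, x, 34), (19, 14, x, 40), (19, 15, t, 14), (19, 15, t, 28), (19, 15, t, 34), (19, 15, t, 40), (40, 12, a, 28), (40, 12, a, 33), (40, 12, a, 39), (40, 12, x, 28), (40, 12, x, 33), (40, 12, x, 39), (40, 17, w, 28), (40, 17, w, 33), (40, 17, w, 39), (40, 2, w, 28), (40, 2, w, 33), (40, 2, w, 39), (40, 27, u, 28), (40, 27, u, 33), (40, 27, u, 39), (40, 28, c, 28), (40, 28, c, 33), (40, 28, c, 39), (40, 31, c, 28), (40, 31, c, 33), (40, 31, c, 39)}.
Joining (P JOIN U) and R on A yields {(19, 14, x, 14, 10), (19, 14, x, 14, 15), (19, 14, x, 28, 10), (19, 14, x, 28, 15), (19, 14, x, 34, 10), (19, 14, x, 34, 15), (19, 14, x, 40, 10), (19, 14, x, 40, 15), (19, 15, t, 14, 10), (19, 15, t, 14, 15), (19, 15, t, 28, 10), (19, 15, t, 28, 15), (19, 15, t, 34, 10), (19, 15, t, 34, 15), (19, 15, t, 40, 10), (19, 15, t, 40, 15), (40, 12, a, 28, 15), (40, 12, a, 28, 19), (40, 12, a, 28, 34), (40, 12, a, 33, 15), (40, 12, a, 33, 19), (40, 12, a, 33, 34), (40, 12, a, 39, 15), (40, 12, a, 39, 19), (40, 12, a, 39, 34), (40, 12, x, 28, 15), (40, 12, x, 28, 19), (40, 12, x, 28, 34), (40, 12, x, 33, 15), (40, 12, x, 33, 19), (40, 12, x, 33, 34), (40, 12, x, 39, 15), (40, 12, x, 39, 19), (40, 12, x, 39, 34), (40, 17, w, 28, 15), (40, 17, w, 28, 19), (40, 17, w, 28, 34), (40, 17, w, 33, 15), (40, 17, w, 33, 19), (40, 17, w, 33, 34), (40, 17, w, 39, 15), (40, 17, w, 39, 19), (40, 17, w, 39, 34), (40, 2, w, 28, 15), (40, 2, w, 28, 19), (40, 2, w, 28, 34), (40, 2, w, 33, 15), (40, 2, w, 33, 19), (40, 2, w, 33, 34), (40, 2, w, 39, 15), (40, 2, w, 39, 19), (40, 2, w, 39, 34), (40, 27, u, 28, 15), (40, 27, u, 28, 19), (40, 27, u, 28, 34), (40, 27, u, 33, 15), (40, 27, u, 33, 19), (40, 27, u, 33, 34), (40, 27, u, 39, 15), (40, 27, u, 39, 19), (40, 27, u, 39, 34), (40, 28, c, 28, 15), (40, 28, c, 28, 19), (40, 28, c, 28, 34), (40, 28, c, 33, 15), (40, 28, c, 33, 19), (40, 28, c, 33, 34), (40, 28, c, 39, 15), (40, 28, c, 39, 19), (40, 28, c, 39, 34), (40, 31, c, 28, 15), (40, 31, c, 28, 19), (40, 31, c, 28, 34), (40, 31, c, 33, 15), (40, 31, c, 33, 19), (40, 31, c, 33, 34), (40, 31, c, 39, 15), (40, 31, c, 39, 19), (40, 31, c, 39, 34)}.
Filtering on C > 15 leaves {(40, 17, w, 28, 15), (40, 17, w, 28, 19), (40, 17, w, 28, 34), (40, 17, w, 33, 15), (40, 17, w, 33, 19), (40, 17, w, 33, 34), (40, 17, w, 39, 15), (40, 17, w, 39, 19), (40, 17, w, 39, 34), (40, 27, u, 28, 15), (40, 27, u, 28, 19), (40, 27, u, 28, 34), (40, 27, u, 33, 15), (40, 27, u, 33, 19), (40, 27, u, 33, 34), (40, 27, u, 39, 15), (40, 27, u, 39, 19), (40, 27, u, 39, 34), (40, 28, c, 28, 15), (40, 28, c, 28, 19), (40, 28, c, 28, 34), (40, 28, c, 33, 15), (40, 28, c, 33, 19), (40, 28, c, 33, 34), (40, 28, c, 39, 15), (40, 28, c, 39, 19), (40, 28, c, 39, 34), (40, 31, c, 28, 15), (40, 31, c, 28, 19), (40, 31, c, 28, 34), (40, 31, c, 33, 15), (40, 31, c, 33, 19), (40, 31, c, 33, 34), (40, 31, c, 39, 15), (40, 31, c, 39, 19), (40, 31, c, 39, 34)}.
π[A, C, G]: project onto (A, C, G) (24 duplicate(s) eliminated) → {(40, 17, 15), (40, 17, 19), (40, 17, 34), (40, 27, 15), (40, 27, 19), (40, 27, 34), (40, 28, 15), (40, 28, 19), (40, 28, 34), (40, 31, 15), (40, 31, 19), (40, 31, 34)}

{(40, 17, 15), (40, 17, 19), (40, 17, 34), (40, 27, 15), (40, 27, 19), (40, 27, 34), (40, 28, 15), (40, 28, 19), (40, 28, 34), (40, 31, 15), (40, 31, 19), (40, 31, 34)}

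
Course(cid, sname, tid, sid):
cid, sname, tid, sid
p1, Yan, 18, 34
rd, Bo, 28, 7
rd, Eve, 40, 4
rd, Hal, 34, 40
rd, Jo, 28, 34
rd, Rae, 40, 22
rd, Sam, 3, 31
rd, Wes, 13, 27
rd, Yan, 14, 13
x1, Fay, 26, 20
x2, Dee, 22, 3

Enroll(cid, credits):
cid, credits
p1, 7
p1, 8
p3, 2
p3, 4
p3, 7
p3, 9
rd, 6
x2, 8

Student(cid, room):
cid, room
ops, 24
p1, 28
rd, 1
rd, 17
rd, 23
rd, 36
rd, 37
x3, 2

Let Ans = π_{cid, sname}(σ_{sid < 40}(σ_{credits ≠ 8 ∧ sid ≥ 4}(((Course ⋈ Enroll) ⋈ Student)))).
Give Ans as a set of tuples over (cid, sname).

Joining Course and Enroll on cid yields {(p1, Yan, 18, 34, 7), (p1, Yan, 18, 34, 8), (rd, Bo, 28, 7, 6), (rd, Eve, 40, 4, 6), (rd, Hal, 34, 40, 6), (rd, Jo, 28, 34, 6), (rd, Rae, 40, 22, 6), (rd, Sam, 3, 31, 6), (rd, Wes, 13, 27, 6), (rd, Yan, 14, 13, 6), (x2, Dee, 22, 3, 8)}.
Joining (Course ⋈ Enroll) and Student on cid yields {(p1, Yan, 18, 34, 7, 28), (p1, Yan, 18, 34, 8, 28), (rd, Bo, 28, 7, 6, 1), (rd, Bo, 28, 7, 6, 17), (rd, Bo, 28, 7, 6, 23), (rd, Bo, 28, 7, 6, 36), (rd, Bo, 28, 7, 6, 37), (rd, Eve, 40, 4, 6, 1), (rd, Eve, 40, 4, 6, 17), (rd, Eve, 40, 4, 6, 23), (rd, Eve, 40, 4, 6, 36), (rd, Eve, 40, 4, 6, 37), (rd, Hal, 34, 40, 6, 1), (rd, Hal, 34, 40, 6, 17), (rd, Hal, 34, 40, 6, 23), (rd, Hal, 34, 40, 6, 36), (rd, Hal, 34, 40, 6, 37), (rd, Jo, 28, 34, 6, 1), (rd, Jo, 28, 34, 6, 17), (rd, Jo, 28, 34, 6, 23), (rd, Jo, 28, 34, 6, 36), (rd, Jo, 28, 34, 6, 37), (rd, Rae, 40, 22, 6, 1), (rd, Rae, 40, 22, 6, 17), (rd, Rae, 40, 22, 6, 23), (rd, Rae, 40, 22, 6, 36), (rd, Rae, 40, 22, 6, 37), (rd, Sam, 3, 31, 6, 1), (rd, Sam, 3, 31, 6, 17), (rd, Sam, 3, 31, 6, 23), (rd, Sam, 3, 31, 6, 36), (rd, Sam, 3, 31, 6, 37), (rd, Wes, 13, 27, 6, 1), (rd, Wes, 13, 27, 6, 17), (rd, Wes, 13, 27, 6, 23), (rd, Wes, 13, 27, 6, 36), (rd, Wes, 13, 27, 6, 37), (rd, Yan, 14, 13, 6, 1), (rd, Yan, 14, 13, 6, 17), (rd, Yan, 14, 13, 6, 23), (rd, Yan, 14, 13, 6, 36), (rd, Yan, 14, 13, 6, 37)}.
Selection credits ≠ 8 ∧ sid ≥ 4: {(p1, Yan, 18, 34, 7, 28), (rd, Bo, 28, 7, 6, 1), (rd, Bo, 28, 7, 6, 17), (rd, Bo, 28, 7, 6, 23), (rd, Bo, 28, 7, 6, 36), (rd, Bo, 28, 7, 6, 37), (rd, Eve, 40, 4, 6, 1), (rd, Eve, 40, 4, 6, 17), (rd, Eve, 40, 4, 6, 23), (rd, Eve, 40, 4, 6, 36), (rd, Eve, 40, 4, 6, 37), (rd, Hal, 34, 40, 6, 1), (rd, Hal, 34, 40, 6, 17), (rd, Hal, 34, 40, 6, 23), (rd, Hal, 34, 40, 6, 36), (rd, Hal, 34, 40, 6, 37), (rd, Jo, 28, 34, 6, 1), (rd, Jo, 28, 34, 6, 17), (rd, Jo, 28, 34, 6, 23), (rd, Jo, 28, 34, 6, 36), (rd, Jo, 28, 34, 6, 37), (rd, Rae, 40, 22, 6, 1), (rd, Rae, 40, 22, 6, 17), (rd, Rae, 40, 22, 6, 23), (rd, Rae, 40, 22, 6, 36), (rd, Rae, 40, 22, 6, 37), (rd, Sam, 3, 31, 6, 1), (rd, Sam, 3, 31, 6, 17), (rd, Sam, 3, 31, 6, 23), (rd, Sam, 3, 31, 6, 36), (rd, Sam, 3, 31, 6, 37), (rd, Wes, 13, 27, 6, 1), (rd, Wes, 13, 27, 6, 17), (rd, Wes, 13, 27, 6, 23), (rd, Wes, 13, 27, 6, 36), (rd, Wes, 13, 27, 6, 37), (rd, Yan, 14, 13, 6, 1), (rd, Yan, 14, 13, 6, 17), (rd, Yan, 14, 13, 6, 23), (rd, Yan, 14, 13, 6, 36), (rd, Yan, 14, 13, 6, 37)}
Selection sid < 40: {(p1, Yan, 18, 34, 7, 28), (rd, Bo, 28, 7, 6, 1), (rd, Bo, 28, 7, 6, 17), (rd, Bo, 28, 7, 6, 23), (rd, Bo, 28, 7, 6, 36), (rd, Bo, 28, 7, 6, 37), (rd, Eve, 40, 4, 6, 1), (rd, Eve, 40, 4, 6, 17), (rd, Eve, 40, 4, 6, 23), (rd, Eve, 40, 4, 6, 36), (rd, Eve, 40, 4, 6, 37), (rd, Jo, 28, 34, 6, 1), (rd, Jo, 28, 34, 6, 17), (rd, Jo, 28, 34, 6, 23), (rd, Jo, 28, 34, 6, 36), (rd, Jo, 28, 34, 6, 37), (rd, Rae, 40, 22, 6, 1), (rd, Rae, 40, 22, 6, 17), (rd, Rae, 40, 22, 6, 23), (rd, Rae, 40, 22, 6, 36), (rd, Rae, 40, 22, 6, 37), (rd, Sam, 3, 31, 6, 1), (rd, Sam, 3, 31, 6, 17), (rd, Sam, 3, 31, 6, 23), (rd, Sam, 3, 31, 6, 36), (rd, Sam, 3, 31, 6, 37), (rd, Wes, 13, 27, 6, 1), (rd, Wes, 13, 27, 6, 17), (rd, Wes, 13, 27, 6, 23), (rd, Wes, 13, 27, 6, 36), (rd, Wes, 13, 27, 6, 37), (rd, Yan, 14, 13, 6, 1), (rd, Yan, 14, 13, 6, 17), (rd, Yan, 14, 13, 6, 23), (rd, Yan, 14, 13, 6, 36), (rd, Yan, 14, 13, 6, 37)}
π_{cid, sname} gives {(p1, Yan), (rd, Bo), (rd, Eve), (rd, Jo), (rd, Rae), (rd, Sam), (rd, Wes), (rd, Yan)} (28 duplicate(s) eliminated).

{(p1, Yan), (rd, Bo), (rd, Eve), (rd, Jo), (rd, Rae), (rd, Sam), (rd, Wes), (rd, Yan)}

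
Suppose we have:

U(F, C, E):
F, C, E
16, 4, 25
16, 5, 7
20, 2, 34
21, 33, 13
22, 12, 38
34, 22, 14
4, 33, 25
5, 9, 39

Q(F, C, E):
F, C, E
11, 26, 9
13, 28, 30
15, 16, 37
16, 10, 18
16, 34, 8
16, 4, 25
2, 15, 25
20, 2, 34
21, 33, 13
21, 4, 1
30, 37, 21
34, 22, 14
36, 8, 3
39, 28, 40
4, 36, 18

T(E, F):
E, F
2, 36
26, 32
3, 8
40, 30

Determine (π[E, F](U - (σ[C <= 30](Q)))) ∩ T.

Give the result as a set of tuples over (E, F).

{}

Selection C <= 30: {(11, 26, 9), (13, 28, 30), (15, 16, 37), (16, 10, 18), (16, 4, 25), (2, 15, 25), (20, 2, 34), (21, 4, 1), (34, 22, 14), (36, 8, 3), (39, 28, 40)}
Set difference of the two operands is {(16, 5, 7), (21, 33, 13), (22, 12, 38), (4, 33, 25), (5, 9, 39)}.
π_{E, F} gives {(13, 21), (25, 4), (38, 22), (39, 5), (7, 16)}.
Set intersection of the two operands is {}.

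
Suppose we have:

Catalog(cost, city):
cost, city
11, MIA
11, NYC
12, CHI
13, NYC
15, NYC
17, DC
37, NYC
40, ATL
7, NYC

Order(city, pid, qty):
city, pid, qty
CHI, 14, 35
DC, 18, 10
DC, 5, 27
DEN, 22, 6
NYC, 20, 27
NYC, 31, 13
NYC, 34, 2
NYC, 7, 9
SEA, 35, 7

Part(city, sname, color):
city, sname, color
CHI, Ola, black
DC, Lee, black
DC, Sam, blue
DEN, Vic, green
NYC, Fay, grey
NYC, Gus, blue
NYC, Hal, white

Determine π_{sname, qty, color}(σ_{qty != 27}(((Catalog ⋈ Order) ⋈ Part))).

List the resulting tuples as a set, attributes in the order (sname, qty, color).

{(Fay, 13, grey), (Fay, 2, grey), (Fay, 9, grey), (Gus, 13, blue), (Gus, 2, blue), (Gus, 9, blue), (Hal, 13, white), (Hal, 2, white), (Hal, 9, white), (Lee, 10, black), (Ola, 35, black), (Sam, 10, blue)}

Joining Catalog and Order on city yields {(11, NYC, 20, 27), (11, NYC, 31, 13), (11, NYC, 34, 2), (11, NYC, 7, 9), (12, CHI, 14, 35), (13, NYC, 20, 27), (13, NYC, 31, 13), (13, NYC, 34, 2), (13, NYC, 7, 9), (15, NYC, 20, 27), (15, NYC, 31, 13), (15, NYC, 34, 2), (15, NYC, 7, 9), (17, DC, 18, 10), (17, DC, 5, 27), (37, NYC, 20, 27), (37, NYC, 31, 13), (37, NYC, 34, 2), (37, NYC, 7, 9), (7, NYC, 20, 27), (7, NYC, 31, 13), (7, NYC, 34, 2), (7, NYC, 7, 9)}.
Joining (Catalog ⋈ Order) and Part on city yields {(11, NYC, 20, 27, Fay, grey), (11, NYC, 20, 27, Gus, blue), (11, NYC, 20, 27, Hal, white), (11, NYC, 31, 13, Fay, grey), (11, NYC, 31, 13, Gus, blue), (11, NYC, 31, 13, Hal, white), (11, NYC, 34, 2, Fay, grey), (11, NYC, 34, 2, Gus, blue), (11, NYC, 34, 2, Hal, white), (11, NYC, 7, 9, Fay, grey), (11, NYC, 7, 9, Gus, blue), (11, NYC, 7, 9, Hal, white), (12, CHI, 14, 35, Ola, black), (13, NYC, 20, 27, Fay, grey), (13, NYC, 20, 27, Gus, blue), (13, NYC, 20, 27, Hal, white), (13, NYC, 31, 13, Fay, grey), (13, NYC, 31, 13, Gus, blue), (13, NYC, 31, 13, Hal, white), (13, NYC, 34, 2, Fay, grey), (13, NYC, 34, 2, Gus, blue), (13, NYC, 34, 2, Hal, white), (13, NYC, 7, 9, Fay, grey), (13, NYC, 7, 9, Gus, blue), (13, NYC, 7, 9, Hal, white), (15, NYC, 20, 27, Fay, grey), (15, NYC, 20, 27, Gus, blue), (15, NYC, 20, 27, Hal, white), (15, NYC, 31, 13, Fay, grey), (15, NYC, 31, 13, Gus, blue), (15, NYC, 31, 13, Hal, white), (15, NYC, 34, 2, Fay, grey), (15, NYC, 34, 2, Gus, blue), (15, NYC, 34, 2, Hal, white), (15, NYC, 7, 9, Fay, grey), (15, NYC, 7, 9, Gus, blue), (15, NYC, 7, 9, Hal, white), (17, DC, 18, 10, Lee, black), (17, DC, 18, 10, Sam, blue), (17, DC, 5, 27, Lee, black), (17, DC, 5, 27, Sam, blue), (37, NYC, 20, 27, Fay, grey), (37, NYC, 20, 27, Gus, blue), (37, NYC, 20, 27, Hal, white), (37, NYC, 31, 13, Fay, grey), (37, NYC, 31, 13, Gus, blue), (37, NYC, 31, 13, Hal, white), (37, NYC, 34, 2, Fay, grey), (37, NYC, 34, 2, Gus, blue), (37, NYC, 34, 2, Hal, white), (37, NYC, 7, 9, Fay, grey), (37, NYC, 7, 9, Gus, blue), (37, NYC, 7, 9, Hal, white), (7, NYC, 20, 27, Fay, grey), (7, NYC, 20, 27, Gus, blue), (7, NYC, 20, 27, Hal, white), (7, NYC, 31, 13, Fay, grey), (7, NYC, 31, 13, Gus, blue), (7, NYC, 31, 13, Hal, white), (7, NYC, 34, 2, Fay, grey), (7, NYC, 34, 2, Gus, blue), (7, NYC, 34, 2, Hal, white), (7, NYC, 7, 9, Fay, grey), (7, NYC, 7, 9, Gus, blue), (7, NYC, 7, 9, Hal, white)}.
Filtering on qty != 27 leaves {(11, NYC, 31, 13, Fay, grey), (11, NYC, 31, 13, Gus, blue), (11, NYC, 31, 13, Hal, white), (11, NYC, 34, 2, Fay, grey), (11, NYC, 34, 2, Gus, blue), (11, NYC, 34, 2, Hal, white), (11, NYC, 7, 9, Fay, grey), (11, NYC, 7, 9, Gus, blue), (11, NYC, 7, 9, Hal, white), (12, CHI, 14, 35, Ola, black), (13, NYC, 31, 13, Fay, grey), (13, NYC, 31, 13, Gus, blue), (13, NYC, 31, 13, Hal, white), (13, NYC, 34, 2, Fay, grey), (13, NYC, 34, 2, Gus, blue), (13, NYC, 34, 2, Hal, white), (13, NYC, 7, 9, Fay, grey), (13, NYC, 7, 9, Gus, blue), (13, NYC, 7, 9, Hal, white), (15, NYC, 31, 13, Fay, grey), (15, NYC, 31, 13, Gus, blue), (15, NYC, 31, 13, Hal, white), (15, NYC, 34, 2, Fay, grey), (15, NYC, 34, 2, Gus, blue), (15, NYC, 34, 2, Hal, white), (15, NYC, 7, 9, Fay, grey), (15, NYC, 7, 9, Gus, blue), (15, NYC, 7, 9, Hal, white), (17, DC, 18, 10, Lee, black), (17, DC, 18, 10, Sam, blue), (37, NYC, 31, 13, Fay, grey), (37, NYC, 31, 13, Gus, blue), (37, NYC, 31, 13, Hal, white), (37, NYC, 34, 2, Fay, grey), (37, NYC, 34, 2, Gus, blue), (37, NYC, 34, 2, Hal, white), (37, NYC, 7, 9, Fay, grey), (37, NYC, 7, 9, Gus, blue), (37, NYC, 7, 9, Hal, white), (7, NYC, 31, 13, Fay, grey), (7, NYC, 31, 13, Gus, blue), (7, NYC, 31, 13, Hal, white), (7, NYC, 34, 2, Fay, grey), (7, NYC, 34, 2, Gus, blue), (7, NYC, 34, 2, Hal, white), (7, NYC, 7, 9, Fay, grey), (7, NYC, 7, 9, Gus, blue), (7, NYC, 7, 9, Hal, white)}.
Projecting to sname, qty, color (36 duplicate(s) eliminated): {(Fay, 13, grey), (Fay, 2, grey), (Fay, 9, grey), (Gus, 13, blue), (Gus, 2, blue), (Gus, 9, blue), (Hal, 13, white), (Hal, 2, white), (Hal, 9, white), (Lee, 10, black), (Ola, 35, black), (Sam, 10, blue)}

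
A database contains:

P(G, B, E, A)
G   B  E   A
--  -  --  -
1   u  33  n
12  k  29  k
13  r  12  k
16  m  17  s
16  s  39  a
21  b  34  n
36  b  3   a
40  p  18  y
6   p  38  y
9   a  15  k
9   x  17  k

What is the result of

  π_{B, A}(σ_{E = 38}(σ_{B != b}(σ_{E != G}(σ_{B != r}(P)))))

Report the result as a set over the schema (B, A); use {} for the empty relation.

{(p, y)}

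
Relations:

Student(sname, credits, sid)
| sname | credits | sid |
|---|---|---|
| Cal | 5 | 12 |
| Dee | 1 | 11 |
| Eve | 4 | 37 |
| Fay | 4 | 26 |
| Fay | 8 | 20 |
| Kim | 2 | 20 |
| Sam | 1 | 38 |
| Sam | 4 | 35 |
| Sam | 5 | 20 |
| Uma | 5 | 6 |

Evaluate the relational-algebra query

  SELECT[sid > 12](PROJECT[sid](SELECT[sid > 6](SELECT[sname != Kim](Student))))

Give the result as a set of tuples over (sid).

Apply σ_{sname != Kim}; surviving tuples: {(Cal, 5, 12), (Dee, 1, 11), (Eve, 4, 37), (Fay, 4, 26), (Fay, 8, 20), (Sam, 1, 38), (Sam, 4, 35), (Sam, 5, 20), (Uma, 5, 6)}
Apply σ_{sid > 6}; surviving tuples: {(Cal, 5, 12), (Dee, 1, 11), (Eve, 4, 37), (Fay, 4, 26), (Fay, 8, 20), (Sam, 1, 38), (Sam, 4, 35), (Sam, 5, 20)}
π_{sid} gives {11, 12, 20, 26, 35, 37, 38} (1 duplicate(s) eliminated).
Apply σ_{sid > 12}; surviving tuples: {20, 26, 35, 37, 38}

{20, 26, 35, 37, 38}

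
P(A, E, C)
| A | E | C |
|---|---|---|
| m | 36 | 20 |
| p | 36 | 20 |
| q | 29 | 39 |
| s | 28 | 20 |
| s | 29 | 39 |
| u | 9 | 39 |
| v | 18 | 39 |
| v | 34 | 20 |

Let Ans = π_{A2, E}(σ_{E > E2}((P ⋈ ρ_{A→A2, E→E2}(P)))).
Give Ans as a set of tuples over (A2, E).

ρ[A→A2, E→E2]: schema becomes (A2, E2, C); tuples unchanged.
Natural join on C: {(m, 36, 20, m, 36), (m, 36, 20, p, 36), (m, 36, 20, s, 28), (m, 36, 20, v, 34), (p, 36, 20, m, 36), (p, 36, 20, p, 36), (p, 36, 20, s, 28), (p, 36, 20, v, 34), (q, 29, 39, q, 29), (q, 29, 39, s, 29), (q, 29, 39, u, 9), (q, 29, 39, v, 18), (s, 28, 20, m, 36), (s, 28, 20, p, 36), (s, 28, 20, s, 28), (s, 28, 20, v, 34), (s, 29, 39, q, 29), (s, 29, 39, s, 29), (s, 29, 39, u, 9), (s, 29, 39, v, 18), (u, 9, 39, q, 29), (u, 9, 39, s, 29), (u, 9, 39, u, 9), (u, 9, 39, v, 18), (v, 18, 39, q, 29), (v, 18, 39, s, 29), (v, 18, 39, u, 9), (v, 18, 39, v, 18), (v, 34, 20, m, 36), (v, 34, 20, p, 36), (v, 34, 20, s, 28), (v, 34, 20, v, 34)}
Selection E > E2: {(m, 36, 20, s, 28), (m, 36, 20, v, 34), (p, 36, 20, s, 28), (p, 36, 20, v, 34), (q, 29, 39, u, 9), (q, 29, 39, v, 18), (s, 29, 39, u, 9), (s, 29, 39, v, 18), (v, 18, 39, u, 9), (v, 34, 20, s, 28)}
Projecting to A2, E (4 duplicate(s) eliminated): {(s, 34), (s, 36), (u, 18), (u, 29), (v, 29), (v, 36)}

{(s, 34), (s, 36), (u, 18), (u, 29), (v, 29), (v, 36)}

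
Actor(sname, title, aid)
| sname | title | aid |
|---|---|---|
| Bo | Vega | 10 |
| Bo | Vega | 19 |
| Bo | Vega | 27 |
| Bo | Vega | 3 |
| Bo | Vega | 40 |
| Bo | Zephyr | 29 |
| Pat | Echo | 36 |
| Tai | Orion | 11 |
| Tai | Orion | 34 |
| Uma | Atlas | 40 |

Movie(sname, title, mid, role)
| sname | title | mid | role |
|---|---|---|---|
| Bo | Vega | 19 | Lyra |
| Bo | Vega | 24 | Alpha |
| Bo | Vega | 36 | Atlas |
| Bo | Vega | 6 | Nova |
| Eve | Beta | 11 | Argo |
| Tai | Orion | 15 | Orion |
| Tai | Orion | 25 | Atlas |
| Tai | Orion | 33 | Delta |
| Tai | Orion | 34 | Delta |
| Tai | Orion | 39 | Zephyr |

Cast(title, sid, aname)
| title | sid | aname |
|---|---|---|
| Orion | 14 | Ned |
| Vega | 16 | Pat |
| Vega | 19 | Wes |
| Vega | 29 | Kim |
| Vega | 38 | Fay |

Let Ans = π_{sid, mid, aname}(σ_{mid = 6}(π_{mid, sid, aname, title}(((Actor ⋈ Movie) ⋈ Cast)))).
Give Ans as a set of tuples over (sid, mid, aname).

{(16, 6, Pat), (19, 6, Wes), (29, 6, Kim), (38, 6, Fay)}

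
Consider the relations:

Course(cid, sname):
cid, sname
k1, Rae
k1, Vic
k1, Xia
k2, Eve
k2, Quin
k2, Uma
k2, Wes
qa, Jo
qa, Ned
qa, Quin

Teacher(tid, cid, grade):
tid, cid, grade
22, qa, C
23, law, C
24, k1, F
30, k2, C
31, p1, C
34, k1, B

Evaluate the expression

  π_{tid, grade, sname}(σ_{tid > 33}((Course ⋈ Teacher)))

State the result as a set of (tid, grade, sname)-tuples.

Joining Course and Teacher on cid yields {(k1, Rae, 24, F), (k1, Rae, 34, B), (k1, Vic, 24, F), (k1, Vic, 34, B), (k1, Xia, 24, F), (k1, Xia, 34, B), (k2, Eve, 30, C), (k2, Quin, 30, C), (k2, Uma, 30, C), (k2, Wes, 30, C), (qa, Jo, 22, C), (qa, Ned, 22, C), (qa, Quin, 22, C)}.
σ[tid > 33]: keep tuples satisfying tid > 33 → {(k1, Rae, 34, B), (k1, Vic, 34, B), (k1, Xia, 34, B)}
π_{tid, grade, sname} gives {(34, B, Rae), (34, B, Vic), (34, B, Xia)}.

{(34, B, Rae), (34, B, Vic), (34, B, Xia)}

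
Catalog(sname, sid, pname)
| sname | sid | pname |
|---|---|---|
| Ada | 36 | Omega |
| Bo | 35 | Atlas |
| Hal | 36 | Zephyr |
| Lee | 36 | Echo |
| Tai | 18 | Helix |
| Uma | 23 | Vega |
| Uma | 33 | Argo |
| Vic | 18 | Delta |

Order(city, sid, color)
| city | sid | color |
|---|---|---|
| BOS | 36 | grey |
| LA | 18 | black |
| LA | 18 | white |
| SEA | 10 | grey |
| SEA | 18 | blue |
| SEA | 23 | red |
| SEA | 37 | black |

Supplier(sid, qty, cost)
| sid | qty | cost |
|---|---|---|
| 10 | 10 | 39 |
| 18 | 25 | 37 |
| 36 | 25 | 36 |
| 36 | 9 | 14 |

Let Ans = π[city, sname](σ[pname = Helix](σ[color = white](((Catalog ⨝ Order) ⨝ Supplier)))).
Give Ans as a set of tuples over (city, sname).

Joining Catalog and Order on sid yields {(Ada, 36, Omega, BOS, grey), (Hal, 36, Zephyr, BOS, grey), (Lee, 36, Echo, BOS, grey), (Tai, 18, Helix, LA, black), (Tai, 18, Helix, LA, white), (Tai, 18, Helix, SEA, blue), (Uma, 23, Vega, SEA, red), (Vic, 18, Delta, LA, black), (Vic, 18, Delta, LA, white), (Vic, 18, Delta, SEA, blue)}.
Joining (Catalog ⨝ Order) and Supplier on sid yields {(Ada, 36, Omega, BOS, grey, 25, 36), (Ada, 36, Omega, BOS, grey, 9, 14), (Hal, 36, Zephyr, BOS, grey, 25, 36), (Hal, 36, Zephyr, BOS, grey, 9, 14), (Lee, 36, Echo, BOS, grey, 25, 36), (Lee, 36, Echo, BOS, grey, 9, 14), (Tai, 18, Helix, LA, black, 25, 37), (Tai, 18, Helix, LA, white, 25, 37), (Tai, 18, Helix, SEA, blue, 25, 37), (Vic, 18, Delta, LA, black, 25, 37), (Vic, 18, Delta, LA, white, 25, 37), (Vic, 18, Delta, SEA, blue, 25, 37)}.
Filtering on color = white leaves {(Tai, 18, Helix, LA, white, 25, 37), (Vic, 18, Delta, LA, white, 25, 37)}.
Filtering on pname = Helix leaves {(Tai, 18, Helix, LA, white, 25, 37)}.
π_{city, sname} gives {(LA, Tai)}.

{(LA, Tai)}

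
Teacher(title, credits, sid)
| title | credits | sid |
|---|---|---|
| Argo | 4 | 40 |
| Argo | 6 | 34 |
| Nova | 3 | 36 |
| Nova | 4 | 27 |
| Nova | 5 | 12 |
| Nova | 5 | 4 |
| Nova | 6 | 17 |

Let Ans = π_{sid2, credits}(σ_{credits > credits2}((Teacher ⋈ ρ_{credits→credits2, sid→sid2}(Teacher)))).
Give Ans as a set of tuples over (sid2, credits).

{(12, 6), (27, 5), (27, 6), (36, 4), (36, 5), (36, 6), (4, 6), (40, 6)}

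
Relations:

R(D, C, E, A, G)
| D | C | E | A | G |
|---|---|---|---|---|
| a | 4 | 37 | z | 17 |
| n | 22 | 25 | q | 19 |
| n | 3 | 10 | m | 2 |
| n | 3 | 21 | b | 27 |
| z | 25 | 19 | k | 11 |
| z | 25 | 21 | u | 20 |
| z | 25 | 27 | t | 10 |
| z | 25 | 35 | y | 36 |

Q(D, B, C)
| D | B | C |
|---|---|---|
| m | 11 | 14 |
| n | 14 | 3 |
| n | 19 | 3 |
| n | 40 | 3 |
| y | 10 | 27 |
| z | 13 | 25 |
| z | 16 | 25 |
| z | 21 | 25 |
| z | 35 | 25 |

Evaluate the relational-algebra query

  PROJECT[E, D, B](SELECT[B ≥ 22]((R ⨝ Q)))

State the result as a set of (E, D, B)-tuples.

{(10, n, 40), (19, z, 35), (21, n, 40), (21, z, 35), (27, z, 35), (35, z, 35)}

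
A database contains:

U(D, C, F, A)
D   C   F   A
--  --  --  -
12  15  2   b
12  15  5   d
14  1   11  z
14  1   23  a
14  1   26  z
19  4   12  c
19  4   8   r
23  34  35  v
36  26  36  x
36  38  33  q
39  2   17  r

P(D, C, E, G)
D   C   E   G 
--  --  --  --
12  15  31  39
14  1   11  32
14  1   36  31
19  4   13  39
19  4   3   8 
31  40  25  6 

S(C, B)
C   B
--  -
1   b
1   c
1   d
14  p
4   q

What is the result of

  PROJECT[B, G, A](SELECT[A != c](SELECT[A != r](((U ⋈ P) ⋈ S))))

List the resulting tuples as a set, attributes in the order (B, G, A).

Joining U and P on D, C yields {(12, 15, 2, b, 31, 39), (12, 15, 5, d, 31, 39), (14, 1, 11, z, 11, 32), (14, 1, 11, z, 36, 31), (14, 1, 23, a, 11, 32), (14, 1, 23, a, 36, 31), (14, 1, 26, z, 11, 32), (14, 1, 26, z, 36, 31), (19, 4, 12, c, 13, 39), (19, 4, 12, c, 3, 8), (19, 4, 8, r, 13, 39), (19, 4, 8, r, 3, 8)}.
Joining (U ⋈ P) and S on C yields {(14, 1, 11, z, 11, 32, b), (14, 1, 11, z, 11, 32, c), (14, 1, 11, z, 11, 32, d), (14, 1, 11, z, 36, 31, b), (14, 1, 11, z, 36, 31, c), (14, 1, 11, z, 36, 31, d), (14, 1, 23, a, 11, 32, b), (14, 1, 23, a, 11, 32, c), (14, 1, 23, a, 11, 32, d), (14, 1, 23, a, 36, 31, b), (14, 1, 23, a, 36, 31, c), (14, 1, 23, a, 36, 31, d), (14, 1, 26, z, 11, 32, b), (14, 1, 26, z, 11, 32, c), (14, 1, 26, z, 11, 32, d), (14, 1, 26, z, 36, 31, b), (14, 1, 26, z, 36, 31, c), (14, 1, 26, z, 36, 31, d), (19, 4, 12, c, 13, 39, q), (19, 4, 12, c, 3, 8, q), (19, 4, 8, r, 13, 39, q), (19, 4, 8, r, 3, 8, q)}.
Selection A != r: {(14, 1, 11, z, 11, 32, b), (14, 1, 11, z, 11, 32, c), (14, 1, 11, z, 11, 32, d), (14, 1, 11, z, 36, 31, b), (14, 1, 11, z, 36, 31, c), (14, 1, 11, z, 36, 31, d), (14, 1, 23, a, 11, 32, b), (14, 1, 23, a, 11, 32, c), (14, 1, 23, a, 11, 32, d), (14, 1, 23, a, 36, 31, b), (14, 1, 23, a, 36, 31, c), (14, 1, 23, a, 36, 31, d), (14, 1, 26, z, 11, 32, b), (14, 1, 26, z, 11, 32, c), (14, 1, 26, z, 11, 32, d), (14, 1, 26, z, 36, 31, b), (14, 1, 26, z, 36, 31, c), (14, 1, 26, z, 36, 31, d), (19, 4, 12, c, 13, 39, q), (19, 4, 12, c, 3, 8, q)}
Selection A != c: {(14, 1, 11, z, 11, 32, b), (14, 1, 11, z, 11, 32, c), (14, 1, 11, z, 11, 32, d), (14, 1, 11, z, 36, 31, b), (14, 1, 11, z, 36, 31, c), (14, 1, 11, z, 36, 31, d), (14, 1, 23, a, 11, 32, b), (14, 1, 23, a, 11, 32, c), (14, 1, 23, a, 11, 32, d), (14, 1, 23, a, 36, 31, b), (14, 1, 23, a, 36, 31, c), (14, 1, 23, a, 36, 31, d), (14, 1, 26, z, 11, 32, b), (14, 1, 26, z, 11, 32, c), (14, 1, 26, z, 11, 32, d), (14, 1, 26, z, 36, 31, b), (14, 1, 26, z, 36, 31, c), (14, 1, 26, z, 36, 31, d)}
π_{B, G, A} gives {(b, 31, a), (b, 31, z), (b, 32, a), (b, 32, z), (c, 31, a), (c, 31, z), (c, 32, a), (c, 32, z), (d, 31, a), (d, 31, z), (d, 32, a), (d, 32, z)} (6 duplicate(s) eliminated).

{(b, 31, a), (b, 31, z), (b, 32, a), (b, 32, z), (c, 31, a), (c, 31, z), (c, 32, a), (c, 32, z), (d, 31, a), (d, 31, z), (d, 32, a), (d, 32, z)}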